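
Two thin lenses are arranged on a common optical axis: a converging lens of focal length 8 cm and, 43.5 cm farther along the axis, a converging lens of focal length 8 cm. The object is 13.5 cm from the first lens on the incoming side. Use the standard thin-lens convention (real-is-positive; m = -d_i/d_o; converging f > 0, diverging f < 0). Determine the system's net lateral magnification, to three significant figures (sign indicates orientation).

0.734

First lens: d_i1 = 1/(1/8 - 1/13.5) = 19.636 cm.
m_1 = -(19.636)/13.5 = -1.4545.
Object distance for lens 2: d_o2 = 43.5 - 19.636 = 23.864 cm.
Second lens: d_i2 = 1/(1/8 - 1/(23.864)) = 12.034 cm.
m_2 = -(12.034)/(23.864) = -0.5043.
Total m = m_1 x m_2 = (-1.4545)(-0.5043) = 0.7335.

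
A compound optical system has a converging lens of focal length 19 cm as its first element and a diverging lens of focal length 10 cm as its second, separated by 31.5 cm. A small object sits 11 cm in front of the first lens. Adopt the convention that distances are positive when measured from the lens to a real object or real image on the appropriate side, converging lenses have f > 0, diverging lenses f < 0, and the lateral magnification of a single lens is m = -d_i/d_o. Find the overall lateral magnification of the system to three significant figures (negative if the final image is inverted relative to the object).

Lens 1: 1/d_i1 = 1/f_1 - 1/d_o1 = 1/19 - 1/11 = -0.03828 cm^-1, so d_i1 = -26.125 cm.
m_1 = -(-26.125)/11 = 2.3750.
With d_i1 < 0 the first image is virtual and lies on the object side; the object distance for lens 2 is d_o2 = 31.5 - (-26.125) = 57.625 cm.
Lens 2: 1/d_i2 = 1/f_2 - 1/d_o2 = 1/(-10) - 1/(57.625) = -0.11735 cm^-1, so d_i2 = -8.521 cm.
m_2 = -(-8.521)/(57.625) = 0.1479.
Overall magnification: m = m_1 m_2 = 0.3512.

0.351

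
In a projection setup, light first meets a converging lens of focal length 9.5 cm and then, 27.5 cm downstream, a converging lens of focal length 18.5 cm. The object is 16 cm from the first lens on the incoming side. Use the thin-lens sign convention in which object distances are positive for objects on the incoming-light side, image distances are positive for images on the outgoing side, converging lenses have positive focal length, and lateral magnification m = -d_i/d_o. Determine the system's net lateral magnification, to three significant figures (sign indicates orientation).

-1.88

Lens 1: 1/d_i1 = 1/f_1 - 1/d_o1 = 1/9.5 - 1/16 = 0.04276 cm^-1, so d_i1 = 23.385 cm.
m_1 = -(23.385)/16 = -1.4615.
The intermediate image is 23.385 cm to the right of lens 1, so d_o2 = L - d_i1 = 27.5 - 23.385 = 4.115 cm.
Lens 2: 1/d_i2 = 1/f_2 - 1/d_o2 = 1/18.5 - 1/(4.115) = -0.18894 cm^-1, so d_i2 = -5.293 cm.
m_2 = -(-5.293)/(4.115) = 1.2861.
The system's lateral magnification is m_1 m_2 = (-1.4615)(1.2861) = -1.8797.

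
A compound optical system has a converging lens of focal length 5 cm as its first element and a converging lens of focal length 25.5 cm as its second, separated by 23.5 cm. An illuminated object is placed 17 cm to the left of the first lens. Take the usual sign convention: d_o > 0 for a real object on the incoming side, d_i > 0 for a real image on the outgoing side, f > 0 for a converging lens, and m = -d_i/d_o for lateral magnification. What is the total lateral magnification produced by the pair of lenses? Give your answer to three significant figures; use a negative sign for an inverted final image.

Lens 1: 1/d_i1 = 1/f_1 - 1/d_o1 = 1/5 - 1/17 = 0.14118 cm^-1, so d_i1 = 7.083 cm.
m_1 = -(7.083)/17 = -0.4167.
The intermediate image is 7.083 cm to the right of lens 1, so d_o2 = L - d_i1 = 23.5 - 7.083 = 16.417 cm.
Lens 2: 1/d_i2 = 1/f_2 - 1/d_o2 = 1/25.5 - 1/(16.417) = -0.02170 cm^-1, so d_i2 = -46.087 cm.
m_2 = -(-46.087)/(16.417) = 2.8073.
The system's lateral magnification is m_1 m_2 = (-0.4167)(2.8073) = -1.1697.

-1.17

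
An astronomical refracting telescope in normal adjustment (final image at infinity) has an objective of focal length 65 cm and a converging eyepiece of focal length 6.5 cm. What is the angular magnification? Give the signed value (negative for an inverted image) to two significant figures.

-10

M = -f_obj/f_eye = -65/(6.5) = -10.000.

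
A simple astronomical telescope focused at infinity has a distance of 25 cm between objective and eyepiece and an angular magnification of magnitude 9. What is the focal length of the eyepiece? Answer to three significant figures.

In normal adjustment the tube length equals f_obj + f_eye and |M| = f_obj/f_eye.
So f_obj = 9 f_eye and 9 f_eye + f_eye = 25 cm, giving f_eye = 25/10 = 2.500 cm and f_obj = 22.500 cm.

2.50 cm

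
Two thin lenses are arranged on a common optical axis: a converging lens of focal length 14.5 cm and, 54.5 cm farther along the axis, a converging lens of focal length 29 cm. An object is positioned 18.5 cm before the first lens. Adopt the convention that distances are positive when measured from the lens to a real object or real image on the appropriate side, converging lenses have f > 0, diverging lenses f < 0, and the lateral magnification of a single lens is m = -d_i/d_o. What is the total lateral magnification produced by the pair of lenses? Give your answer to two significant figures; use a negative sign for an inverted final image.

Lens 1: 1/d_i1 = 1/f_1 - 1/d_o1 = 1/14.5 - 1/18.5 = 0.01491 cm^-1, so d_i1 = 67.063 cm.
m_1 = -(67.063)/18.5 = -3.6250.
This image would form 67.063 cm past lens 1, i.e. 12.563 cm beyond lens 2, so it is a virtual object for lens 2: d_o2 = 54.5 - 67.063 = -12.563 cm.
Lens 2: 1/d_i2 = 1/f_2 - 1/d_o2 = 1/29 - 1/(-12.563) = 0.11408 cm^-1, so d_i2 = 8.765 cm.
m_2 = -(8.765)/(-12.563) = 0.6977.
The system's lateral magnification is m_1 m_2 = (-3.6250)(0.6977) = -2.5293.

-2.5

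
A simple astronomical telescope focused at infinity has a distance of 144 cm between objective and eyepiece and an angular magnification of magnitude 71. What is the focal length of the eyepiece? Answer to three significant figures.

2.00 cm

In normal adjustment the tube length equals f_obj + f_eye and |M| = f_obj/f_eye.
So f_obj = 71 f_eye and 71 f_eye + f_eye = 144 cm, giving f_eye = 144/72 = 2.000 cm and f_obj = 142.000 cm.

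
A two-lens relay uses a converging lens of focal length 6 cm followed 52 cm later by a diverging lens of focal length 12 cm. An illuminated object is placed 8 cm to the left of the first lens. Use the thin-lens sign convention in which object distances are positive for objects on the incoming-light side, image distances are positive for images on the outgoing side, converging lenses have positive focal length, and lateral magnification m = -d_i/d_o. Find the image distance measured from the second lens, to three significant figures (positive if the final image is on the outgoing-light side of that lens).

-8.40 cm

First lens: d_i1 = 1/(1/6 - 1/8) = 24.000 cm.
Object distance for lens 2: d_o2 = 52 - 24.000 = 28.000 cm.
Second lens: d_i2 = 1/(1/(-12) - 1/(28.000)) = -8.400 cm.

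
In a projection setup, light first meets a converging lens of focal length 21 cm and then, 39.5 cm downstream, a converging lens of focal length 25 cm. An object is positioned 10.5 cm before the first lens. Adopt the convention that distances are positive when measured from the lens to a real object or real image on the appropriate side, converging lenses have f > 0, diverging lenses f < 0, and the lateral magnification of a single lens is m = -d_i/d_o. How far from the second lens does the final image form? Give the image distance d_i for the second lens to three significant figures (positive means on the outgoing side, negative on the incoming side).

Applying the thin-lens equation to the first lens, 1/21 = 1/10.5 + 1/d_i1, which gives d_i1 = -21.000 cm.
The intermediate image is virtual, 21.000 cm to the left of lens 1, so d_o2 = L - d_i1 = 39.5 - (-21.000) = 60.500 cm.
Applying the thin-lens equation again with f_2 = 25 cm and d_o2 = 60.500 cm gives d_i2 = 42.606 cm.

42.6 cm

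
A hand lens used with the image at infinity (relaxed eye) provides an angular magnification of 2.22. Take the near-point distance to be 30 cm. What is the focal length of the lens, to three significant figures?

13.5 cm

For the image at infinity, M = D/f.
f = D/M = 30/2.22 = 13.514 cm.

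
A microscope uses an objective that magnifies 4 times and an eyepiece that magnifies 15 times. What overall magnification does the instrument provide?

The overall magnification of a compound microscope is the product of the objective and eyepiece magnifications:
M = M_obj x M_eye = 4 x 15 = 60.

60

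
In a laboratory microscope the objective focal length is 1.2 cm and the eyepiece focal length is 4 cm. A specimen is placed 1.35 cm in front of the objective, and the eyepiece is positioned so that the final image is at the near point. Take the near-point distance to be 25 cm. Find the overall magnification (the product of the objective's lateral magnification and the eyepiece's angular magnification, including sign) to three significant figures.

Objective: 1/d_i = 1/f_obj - 1/d_o = 1/1.2 - 1/1.35 = 0.09259 cm^-1, so d_i = 10.800 cm.
m_obj = -d_i/d_o = -10.800/1.35 = -8.000.
Eyepiece angular magnification (image at near point): M_eye = 1 + D/f_e = 1 + 25/4 = 7.250.
Overall M = m_obj x M_eye = (-8.000)(7.250) = -58.00.

-58.0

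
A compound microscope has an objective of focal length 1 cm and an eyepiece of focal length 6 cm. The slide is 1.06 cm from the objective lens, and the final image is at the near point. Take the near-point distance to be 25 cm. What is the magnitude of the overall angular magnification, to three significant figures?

86.1

Objective: 1/d_i = 1/f_obj - 1/d_o = 1/1 - 1/1.06 = 0.05660 cm^-1, so d_i = 17.667 cm.
m_obj = -d_i/d_o = -17.667/1.06 = -16.667.
Eyepiece angular magnification (image at near point): M_eye = 1 + D/f_e = 1 + 25/6 = 5.167.
Overall M = m_obj x M_eye = (-16.667)(5.167) = -86.11.
|M| = 86.11.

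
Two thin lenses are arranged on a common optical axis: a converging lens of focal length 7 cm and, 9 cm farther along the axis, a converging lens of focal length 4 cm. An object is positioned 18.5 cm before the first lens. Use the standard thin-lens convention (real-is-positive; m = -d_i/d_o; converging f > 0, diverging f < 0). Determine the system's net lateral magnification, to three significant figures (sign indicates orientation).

Applying the thin-lens equation to the first lens, 1/7 = 1/18.5 + 1/d_i1, which gives d_i1 = 11.261 cm.
Its lateral magnification is m_1 = -d_i1/d_o1 = -(11.261)/18.5 = -0.6087.
Since 11.261 cm > 9 cm, the first image lies past the second lens and serves as a virtual object: d_o2 = L - d_i1 = -2.261 cm.
Applying the thin-lens equation again with f_2 = 4 cm and d_o2 = -2.261 cm gives d_i2 = 1.444 cm.
m_2 = -(1.444)/(-2.261) = 0.6389.
Total m = m_1 x m_2 = (-0.6087)(0.6389) = -0.3889.

-0.389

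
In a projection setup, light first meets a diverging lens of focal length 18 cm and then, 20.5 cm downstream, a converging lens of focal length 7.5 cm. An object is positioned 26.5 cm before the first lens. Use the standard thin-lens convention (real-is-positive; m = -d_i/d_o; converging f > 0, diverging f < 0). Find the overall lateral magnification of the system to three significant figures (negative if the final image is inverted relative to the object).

-0.128

First lens: d_i1 = 1/(1/(-18) - 1/26.5) = -10.719 cm.
m_1 = -(-10.719)/26.5 = 0.4045.
The intermediate image is virtual, 10.719 cm to the left of lens 1, so d_o2 = L - d_i1 = 20.5 - (-10.719) = 31.219 cm.
Second lens: d_i2 = 1/(1/7.5 - 1/(31.219)) = 9.872 cm.
m_2 = -(9.872)/(31.219) = -0.3162.
Total m = m_1 x m_2 = (0.4045)(-0.3162) = -0.1279.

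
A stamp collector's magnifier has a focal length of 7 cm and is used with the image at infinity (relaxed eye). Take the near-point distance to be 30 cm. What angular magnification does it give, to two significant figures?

4.3

M = D/f = 30/7 = 4.286.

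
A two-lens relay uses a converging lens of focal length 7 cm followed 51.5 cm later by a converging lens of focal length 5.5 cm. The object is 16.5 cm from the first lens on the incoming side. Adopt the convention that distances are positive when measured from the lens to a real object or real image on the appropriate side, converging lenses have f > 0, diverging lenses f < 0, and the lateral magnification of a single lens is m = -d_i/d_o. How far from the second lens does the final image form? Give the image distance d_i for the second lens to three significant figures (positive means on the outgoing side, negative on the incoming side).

6.39 cm

First lens: d_i1 = 1/(1/7 - 1/16.5) = 12.158 cm.
That image sits 39.342 cm in front of the second lens, so d_o2 = 39.342 cm.
Second lens: d_i2 = 1/(1/5.5 - 1/(39.342)) = 6.394 cm.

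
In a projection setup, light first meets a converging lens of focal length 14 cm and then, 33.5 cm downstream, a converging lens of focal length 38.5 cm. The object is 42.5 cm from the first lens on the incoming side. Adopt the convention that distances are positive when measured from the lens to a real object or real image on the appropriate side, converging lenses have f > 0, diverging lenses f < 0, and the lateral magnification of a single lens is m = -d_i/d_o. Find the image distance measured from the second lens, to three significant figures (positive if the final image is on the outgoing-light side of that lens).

-18.8 cm

Lens 1: 1/d_i1 = 1/f_1 - 1/d_o1 = 1/14 - 1/42.5 = 0.04790 cm^-1, so d_i1 = 20.877 cm.
Object distance for lens 2: d_o2 = 33.5 - 20.877 = 12.623 cm.
Lens 2: 1/d_i2 = 1/f_2 - 1/d_o2 = 1/38.5 - 1/(12.623) = -0.05325 cm^-1, so d_i2 = -18.780 cm.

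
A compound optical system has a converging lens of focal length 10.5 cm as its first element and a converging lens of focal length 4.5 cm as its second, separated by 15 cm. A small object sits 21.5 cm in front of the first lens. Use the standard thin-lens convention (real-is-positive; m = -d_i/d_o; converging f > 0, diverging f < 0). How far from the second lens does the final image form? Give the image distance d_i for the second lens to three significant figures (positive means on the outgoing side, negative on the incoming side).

2.48 cm

Applying the thin-lens equation to the first lens, 1/10.5 = 1/21.5 + 1/d_i1, which gives d_i1 = 20.523 cm.
Since 20.523 cm > 15 cm, the first image lies past the second lens and serves as a virtual object: d_o2 = L - d_i1 = -5.523 cm.
Applying the thin-lens equation again with f_2 = 4.5 cm and d_o2 = -5.523 cm gives d_i2 = 2.480 cm.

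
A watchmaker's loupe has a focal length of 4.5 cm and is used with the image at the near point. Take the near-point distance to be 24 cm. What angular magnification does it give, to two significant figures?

6.3

M = 1 + D/f = 1 + 24/4.5 = 6.333.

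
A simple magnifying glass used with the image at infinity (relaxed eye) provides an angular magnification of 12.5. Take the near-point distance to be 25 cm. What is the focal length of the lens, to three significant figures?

2.00 cm

For the image at infinity, M = D/f.
f = D/M = 25/12.5 = 2.000 cm.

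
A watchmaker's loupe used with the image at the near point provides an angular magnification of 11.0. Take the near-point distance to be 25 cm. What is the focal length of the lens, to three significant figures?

For the image at the near point, M = 1 + D/f.
f = D/(M - 1) = 25/(11.0 - 1) = 2.500 cm.

2.50 cm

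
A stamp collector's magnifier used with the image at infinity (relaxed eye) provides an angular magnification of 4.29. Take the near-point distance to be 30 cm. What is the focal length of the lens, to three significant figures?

6.99 cm

For the image at infinity, M = D/f.
f = D/M = 30/4.29 = 6.993 cm.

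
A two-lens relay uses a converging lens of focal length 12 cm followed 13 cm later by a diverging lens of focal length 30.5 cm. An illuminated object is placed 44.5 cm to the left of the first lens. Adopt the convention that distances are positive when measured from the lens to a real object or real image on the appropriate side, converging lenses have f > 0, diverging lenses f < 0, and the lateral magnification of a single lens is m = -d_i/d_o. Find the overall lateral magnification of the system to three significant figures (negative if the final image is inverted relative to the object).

Applying the thin-lens equation to the first lens, 1/12 = 1/44.5 + 1/d_i1, which gives d_i1 = 16.431 cm.
Its lateral magnification is m_1 = -d_i1/d_o1 = -(16.431)/44.5 = -0.3692.
Since 16.431 cm > 13 cm, the first image lies past the second lens and serves as a virtual object: d_o2 = L - d_i1 = -3.431 cm.
Applying the thin-lens equation again with f_2 = -30.5 cm and d_o2 = -3.431 cm gives d_i2 = 3.866 cm.
m_2 = -(3.866)/(-3.431) = 1.1267.
Total m = m_1 x m_2 = (-0.3692)(1.1267) = -0.4160.

-0.416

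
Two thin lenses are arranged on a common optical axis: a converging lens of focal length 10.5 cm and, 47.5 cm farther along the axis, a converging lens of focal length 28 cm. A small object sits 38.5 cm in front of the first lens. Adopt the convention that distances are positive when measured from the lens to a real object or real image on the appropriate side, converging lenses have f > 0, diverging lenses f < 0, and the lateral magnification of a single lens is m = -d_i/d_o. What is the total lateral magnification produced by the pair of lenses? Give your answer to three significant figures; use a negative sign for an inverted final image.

First lens: d_i1 = 1/(1/10.5 - 1/38.5) = 14.438 cm.
m_1 = -(14.438)/38.5 = -0.3750.
The intermediate image is 14.438 cm to the right of lens 1, so d_o2 = L - d_i1 = 47.5 - 14.438 = 33.062 cm.
Second lens: d_i2 = 1/(1/28 - 1/(33.062)) = 182.864 cm.
m_2 = -(182.864)/(33.062) = -5.5309.
The system's lateral magnification is m_1 m_2 = (-0.3750)(-5.5309) = 2.0741.

2.07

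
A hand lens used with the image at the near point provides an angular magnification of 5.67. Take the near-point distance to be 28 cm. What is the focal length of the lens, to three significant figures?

For the image at the near point, M = 1 + D/f.
f = D/(M - 1) = 28/(5.67 - 1) = 5.996 cm.

6.00 cm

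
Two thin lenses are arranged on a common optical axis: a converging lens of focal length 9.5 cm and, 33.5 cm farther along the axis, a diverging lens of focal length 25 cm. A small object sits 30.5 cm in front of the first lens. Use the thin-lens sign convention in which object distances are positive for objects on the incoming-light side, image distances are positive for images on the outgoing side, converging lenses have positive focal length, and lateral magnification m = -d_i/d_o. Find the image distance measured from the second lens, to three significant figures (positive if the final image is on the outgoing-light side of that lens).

First lens: d_i1 = 1/(1/9.5 - 1/30.5) = 13.798 cm.
The intermediate image is 13.798 cm to the right of lens 1, so d_o2 = L - d_i1 = 33.5 - 13.798 = 19.702 cm.
Second lens: d_i2 = 1/(1/(-25) - 1/(19.702)) = -11.019 cm.

-11.0 cm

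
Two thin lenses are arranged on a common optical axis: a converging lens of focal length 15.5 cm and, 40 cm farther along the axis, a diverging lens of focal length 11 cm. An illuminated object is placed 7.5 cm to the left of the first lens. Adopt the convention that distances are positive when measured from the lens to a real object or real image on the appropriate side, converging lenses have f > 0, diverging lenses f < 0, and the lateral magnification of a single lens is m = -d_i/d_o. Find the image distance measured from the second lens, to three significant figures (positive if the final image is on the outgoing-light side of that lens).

First lens: d_i1 = 1/(1/15.5 - 1/7.5) = -14.531 cm.
The intermediate image is virtual, 14.531 cm to the left of lens 1, so d_o2 = L - d_i1 = 40 - (-14.531) = 54.531 cm.
Second lens: d_i2 = 1/(1/(-11) - 1/(54.531)) = -9.154 cm.

-9.15 cm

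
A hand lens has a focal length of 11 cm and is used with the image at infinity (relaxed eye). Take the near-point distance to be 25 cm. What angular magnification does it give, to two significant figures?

2.3

M = D/f = 25/11 = 2.273.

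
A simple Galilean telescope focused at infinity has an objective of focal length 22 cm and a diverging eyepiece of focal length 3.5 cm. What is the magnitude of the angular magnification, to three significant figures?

|M| = f_obj/|f_eye| = 22/3.5 = 6.286.

6.29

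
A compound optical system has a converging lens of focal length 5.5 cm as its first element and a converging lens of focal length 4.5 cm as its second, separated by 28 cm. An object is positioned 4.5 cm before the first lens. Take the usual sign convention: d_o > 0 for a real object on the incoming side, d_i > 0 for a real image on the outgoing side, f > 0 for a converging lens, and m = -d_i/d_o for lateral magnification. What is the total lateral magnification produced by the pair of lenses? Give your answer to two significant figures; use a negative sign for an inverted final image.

-0.51

First lens: d_i1 = 1/(1/5.5 - 1/4.5) = -24.750 cm.
m_1 = -(-24.750)/4.5 = 5.5000.
The intermediate image is virtual, 24.750 cm to the left of lens 1, so d_o2 = L - d_i1 = 28 - (-24.750) = 52.750 cm.
Second lens: d_i2 = 1/(1/4.5 - 1/(52.750)) = 4.920 cm.
m_2 = -(4.920)/(52.750) = -0.0933.
Overall magnification: m = m_1 m_2 = -0.5130.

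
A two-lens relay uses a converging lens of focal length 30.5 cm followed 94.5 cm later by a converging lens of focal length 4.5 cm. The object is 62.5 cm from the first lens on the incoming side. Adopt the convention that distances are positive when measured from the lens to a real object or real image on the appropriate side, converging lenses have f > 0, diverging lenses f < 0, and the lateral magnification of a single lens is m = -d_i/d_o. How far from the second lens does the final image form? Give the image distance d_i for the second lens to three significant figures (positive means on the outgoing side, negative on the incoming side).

First lens: d_i1 = 1/(1/30.5 - 1/62.5) = 59.570 cm.
Object distance for lens 2: d_o2 = 94.5 - 59.570 = 34.930 cm.
Second lens: d_i2 = 1/(1/4.5 - 1/(34.930)) = 5.165 cm.

5.17 cm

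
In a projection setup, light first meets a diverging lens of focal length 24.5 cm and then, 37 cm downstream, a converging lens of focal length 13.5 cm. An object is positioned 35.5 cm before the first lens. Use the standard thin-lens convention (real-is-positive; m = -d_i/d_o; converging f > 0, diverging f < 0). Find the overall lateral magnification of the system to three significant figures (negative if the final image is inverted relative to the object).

-0.145

First lens: d_i1 = 1/(1/(-24.5) - 1/35.5) = -14.496 cm.
m_1 = -(-14.496)/35.5 = 0.4083.
With d_i1 < 0 the first image is virtual and lies on the object side; the object distance for lens 2 is d_o2 = 37 - (-14.496) = 51.496 cm.
Second lens: d_i2 = 1/(1/13.5 - 1/(51.496)) = 18.297 cm.
m_2 = -(18.297)/(51.496) = -0.3553.
Overall magnification: m = m_1 m_2 = -0.1451.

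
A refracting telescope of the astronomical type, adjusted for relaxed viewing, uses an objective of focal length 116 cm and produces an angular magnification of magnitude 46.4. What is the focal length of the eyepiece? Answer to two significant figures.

2.5 cm

|M| = f_obj/f_eye, so f_eye = f_obj/|M| = 116/46.4 = 2.500 cm.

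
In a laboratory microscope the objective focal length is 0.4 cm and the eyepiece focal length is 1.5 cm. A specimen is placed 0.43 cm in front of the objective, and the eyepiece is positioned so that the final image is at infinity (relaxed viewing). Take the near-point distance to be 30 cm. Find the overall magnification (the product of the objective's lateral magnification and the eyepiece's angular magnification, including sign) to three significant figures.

-267

Objective: 1/d_i = 1/f_obj - 1/d_o = 1/0.4 - 1/0.43 = 0.17442 cm^-1, so d_i = 5.733 cm.
m_obj = -d_i/d_o = -5.733/0.43 = -13.333.
Eyepiece angular magnification (image at infinity): M_eye = D/f_e = 30/1.5 = 20.000.
Overall M = m_obj x M_eye = (-13.333)(20.000) = -266.67.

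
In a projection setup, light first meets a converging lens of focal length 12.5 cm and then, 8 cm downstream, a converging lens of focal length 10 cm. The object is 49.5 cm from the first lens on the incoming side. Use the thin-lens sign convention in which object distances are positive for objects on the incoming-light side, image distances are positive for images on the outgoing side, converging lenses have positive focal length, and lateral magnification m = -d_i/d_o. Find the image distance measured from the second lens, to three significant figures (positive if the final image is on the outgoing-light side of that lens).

Lens 1: 1/d_i1 = 1/f_1 - 1/d_o1 = 1/12.5 - 1/49.5 = 0.05980 cm^-1, so d_i1 = 16.723 cm.
This image would form 16.723 cm past lens 1, i.e. 8.723 cm beyond lens 2, so it is a virtual object for lens 2: d_o2 = 8 - 16.723 = -8.723 cm.
Lens 2: 1/d_i2 = 1/f_2 - 1/d_o2 = 1/10 - 1/(-8.723) = 0.21464 cm^-1, so d_i2 = 4.659 cm.

4.66 cm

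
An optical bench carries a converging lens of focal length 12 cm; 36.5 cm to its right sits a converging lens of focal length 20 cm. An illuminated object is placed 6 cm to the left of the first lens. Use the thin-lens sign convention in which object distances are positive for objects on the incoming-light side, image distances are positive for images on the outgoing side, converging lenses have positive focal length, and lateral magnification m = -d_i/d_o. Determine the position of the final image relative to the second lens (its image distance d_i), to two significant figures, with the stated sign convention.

Lens 1: 1/d_i1 = 1/f_1 - 1/d_o1 = 1/12 - 1/6 = -0.08333 cm^-1, so d_i1 = -12.000 cm.
With d_i1 < 0 the first image is virtual and lies on the object side; the object distance for lens 2 is d_o2 = 36.5 - (-12.000) = 48.500 cm.
Lens 2: 1/d_i2 = 1/f_2 - 1/d_o2 = 1/20 - 1/(48.500) = 0.02938 cm^-1, so d_i2 = 34.035 cm.

34 cm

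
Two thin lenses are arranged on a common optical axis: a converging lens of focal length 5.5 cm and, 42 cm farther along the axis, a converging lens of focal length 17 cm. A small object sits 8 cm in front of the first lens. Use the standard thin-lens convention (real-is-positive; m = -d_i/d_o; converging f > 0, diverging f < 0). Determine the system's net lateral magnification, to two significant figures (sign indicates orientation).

5.1

Applying the thin-lens equation to the first lens, 1/5.5 = 1/8 + 1/d_i1, which gives d_i1 = 17.600 cm.
Its lateral magnification is m_1 = -d_i1/d_o1 = -(17.600)/8 = -2.2000.
The intermediate image is 17.600 cm to the right of lens 1, so d_o2 = L - d_i1 = 42 - 17.600 = 24.400 cm.
Applying the thin-lens equation again with f_2 = 17 cm and d_o2 = 24.400 cm gives d_i2 = 56.054 cm.
m_2 = -(56.054)/(24.400) = -2.2973.
Total m = m_1 x m_2 = (-2.2000)(-2.2973) = 5.0541.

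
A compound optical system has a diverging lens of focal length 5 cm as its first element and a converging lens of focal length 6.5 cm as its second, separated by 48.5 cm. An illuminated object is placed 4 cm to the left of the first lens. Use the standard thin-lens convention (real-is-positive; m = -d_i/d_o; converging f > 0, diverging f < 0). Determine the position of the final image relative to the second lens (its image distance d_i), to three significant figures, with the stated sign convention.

Applying the thin-lens equation to the first lens, 1/(-5) = 1/4 + 1/d_i1, which gives d_i1 = -2.222 cm.
The intermediate image is virtual, 2.222 cm to the left of lens 1, so d_o2 = L - d_i1 = 48.5 - (-2.222) = 50.722 cm.
Applying the thin-lens equation again with f_2 = 6.5 cm and d_o2 = 50.722 cm gives d_i2 = 7.455 cm.

7.46 cm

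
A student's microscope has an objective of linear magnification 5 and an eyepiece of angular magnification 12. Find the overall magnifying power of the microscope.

The overall magnification of a compound microscope is the product of the objective and eyepiece magnifications:
M = M_obj x M_eye = 5 x 12 = 60.

60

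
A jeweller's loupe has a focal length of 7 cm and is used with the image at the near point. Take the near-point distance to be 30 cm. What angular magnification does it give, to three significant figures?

5.29

M = 1 + D/f = 1 + 30/7 = 5.286.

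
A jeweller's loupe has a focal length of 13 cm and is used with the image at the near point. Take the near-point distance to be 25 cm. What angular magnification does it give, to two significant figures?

2.9

M = 1 + D/f = 1 + 25/13 = 2.923.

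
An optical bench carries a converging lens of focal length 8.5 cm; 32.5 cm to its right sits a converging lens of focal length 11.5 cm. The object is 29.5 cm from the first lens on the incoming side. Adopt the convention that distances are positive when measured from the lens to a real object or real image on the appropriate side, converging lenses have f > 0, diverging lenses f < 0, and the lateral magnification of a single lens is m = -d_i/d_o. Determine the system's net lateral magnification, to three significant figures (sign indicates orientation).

0.514

First lens: d_i1 = 1/(1/8.5 - 1/29.5) = 11.940 cm.
m_1 = -(11.940)/29.5 = -0.4048.
The intermediate image is 11.940 cm to the right of lens 1, so d_o2 = L - d_i1 = 32.5 - 11.940 = 20.560 cm.
Second lens: d_i2 = 1/(1/11.5 - 1/(20.560)) = 26.098 cm.
m_2 = -(26.098)/(20.560) = -1.2694.
The system's lateral magnification is m_1 m_2 = (-0.4048)(-1.2694) = 0.5138.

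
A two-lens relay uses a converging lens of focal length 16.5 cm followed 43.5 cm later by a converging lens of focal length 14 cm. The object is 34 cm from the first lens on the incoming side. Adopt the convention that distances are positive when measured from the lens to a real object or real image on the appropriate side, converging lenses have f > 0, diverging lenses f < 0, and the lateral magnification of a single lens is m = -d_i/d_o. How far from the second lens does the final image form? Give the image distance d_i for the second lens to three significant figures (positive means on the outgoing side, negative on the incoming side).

Applying the thin-lens equation to the first lens, 1/16.5 = 1/34 + 1/d_i1, which gives d_i1 = 32.057 cm.
Object distance for lens 2: d_o2 = 43.5 - 32.057 = 11.443 cm.
Applying the thin-lens equation again with f_2 = 14 cm and d_o2 = 11.443 cm gives d_i2 = -62.648 cm.

-62.6 cm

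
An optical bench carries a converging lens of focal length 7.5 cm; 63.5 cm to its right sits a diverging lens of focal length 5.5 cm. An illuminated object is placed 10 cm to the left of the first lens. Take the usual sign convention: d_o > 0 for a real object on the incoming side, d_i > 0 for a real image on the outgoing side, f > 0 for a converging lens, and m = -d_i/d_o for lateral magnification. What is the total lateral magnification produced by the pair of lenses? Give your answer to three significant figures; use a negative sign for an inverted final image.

-0.423

Lens 1: 1/d_i1 = 1/f_1 - 1/d_o1 = 1/7.5 - 1/10 = 0.03333 cm^-1, so d_i1 = 30.000 cm.
m_1 = -(30.000)/10 = -3.0000.
Object distance for lens 2: d_o2 = 63.5 - 30.000 = 33.500 cm.
Lens 2: 1/d_i2 = 1/f_2 - 1/d_o2 = 1/(-5.5) - 1/(33.500) = -0.21167 cm^-1, so d_i2 = -4.724 cm.
m_2 = -(-4.724)/(33.500) = 0.1410.
Overall magnification: m = m_1 m_2 = -0.4231.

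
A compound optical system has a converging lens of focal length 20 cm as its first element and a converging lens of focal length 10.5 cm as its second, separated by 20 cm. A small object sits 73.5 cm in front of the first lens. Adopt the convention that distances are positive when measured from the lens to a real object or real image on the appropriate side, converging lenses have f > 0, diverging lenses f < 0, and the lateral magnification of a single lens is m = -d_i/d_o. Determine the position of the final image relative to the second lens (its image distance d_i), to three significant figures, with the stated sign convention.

4.37 cm

Lens 1: 1/d_i1 = 1/f_1 - 1/d_o1 = 1/20 - 1/73.5 = 0.03639 cm^-1, so d_i1 = 27.477 cm.
This image would form 27.477 cm past lens 1, i.e. 7.477 cm beyond lens 2, so it is a virtual object for lens 2: d_o2 = 20 - 27.477 = -7.477 cm.
Lens 2: 1/d_i2 = 1/f_2 - 1/d_o2 = 1/10.5 - 1/(-7.477) = 0.22899 cm^-1, so d_i2 = 4.367 cm.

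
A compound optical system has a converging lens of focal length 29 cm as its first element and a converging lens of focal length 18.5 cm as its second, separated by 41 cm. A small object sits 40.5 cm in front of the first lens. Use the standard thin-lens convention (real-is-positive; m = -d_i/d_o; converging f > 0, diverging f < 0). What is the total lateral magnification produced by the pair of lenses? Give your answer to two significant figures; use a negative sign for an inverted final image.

-0.59

Applying the thin-lens equation to the first lens, 1/29 = 1/40.5 + 1/d_i1, which gives d_i1 = 102.130 cm.
Its lateral magnification is m_1 = -d_i1/d_o1 = -(102.130)/40.5 = -2.5217.
This image would form 102.130 cm past lens 1, i.e. 61.130 cm beyond lens 2, so it is a virtual object for lens 2: d_o2 = 41 - 102.130 = -61.130 cm.
Applying the thin-lens equation again with f_2 = 18.5 cm and d_o2 = -61.130 cm gives d_i2 = 14.202 cm.
m_2 = -(14.202)/(-61.130) = 0.2323.
Total m = m_1 x m_2 = (-2.5217)(0.2323) = -0.5859.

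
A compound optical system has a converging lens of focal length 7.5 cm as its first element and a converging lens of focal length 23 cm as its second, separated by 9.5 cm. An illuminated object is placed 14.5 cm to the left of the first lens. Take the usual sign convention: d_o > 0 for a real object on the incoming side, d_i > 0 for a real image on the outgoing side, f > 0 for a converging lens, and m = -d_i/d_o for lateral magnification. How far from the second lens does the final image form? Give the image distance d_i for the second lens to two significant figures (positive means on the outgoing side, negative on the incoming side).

4.8 cm

Applying the thin-lens equation to the first lens, 1/7.5 = 1/14.5 + 1/d_i1, which gives d_i1 = 15.536 cm.
Since 15.536 cm > 9.5 cm, the first image lies past the second lens and serves as a virtual object: d_o2 = L - d_i1 = -6.036 cm.
Applying the thin-lens equation again with f_2 = 23 cm and d_o2 = -6.036 cm gives d_i2 = 4.781 cm.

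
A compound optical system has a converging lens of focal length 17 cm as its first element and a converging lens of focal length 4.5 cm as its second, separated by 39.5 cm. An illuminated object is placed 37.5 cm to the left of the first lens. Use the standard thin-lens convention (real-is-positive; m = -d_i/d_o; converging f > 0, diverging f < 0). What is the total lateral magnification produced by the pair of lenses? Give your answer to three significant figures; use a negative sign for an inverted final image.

First lens: d_i1 = 1/(1/17 - 1/37.5) = 31.098 cm.
m_1 = -(31.098)/37.5 = -0.8293.
That image sits 8.402 cm in front of the second lens, so d_o2 = 8.402 cm.
Second lens: d_i2 = 1/(1/4.5 - 1/(8.402)) = 9.689 cm.
m_2 = -(9.689)/(8.402) = -1.1531.
The system's lateral magnification is m_1 m_2 = (-0.8293)(-1.1531) = 0.9563.

0.956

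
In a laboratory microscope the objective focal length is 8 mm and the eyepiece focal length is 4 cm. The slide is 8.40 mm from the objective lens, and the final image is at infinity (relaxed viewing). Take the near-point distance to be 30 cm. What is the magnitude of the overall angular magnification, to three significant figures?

Convert to cm: f_obj = 8 mm = 0.8 cm; d_o = 8.40 mm = 0.84 cm.
Objective: 1/d_i = 1/f_obj - 1/d_o = 1/0.8 - 1/0.84 = 0.05952 cm^-1, so d_i = 16.800 cm.
m_obj = -d_i/d_o = -16.800/0.84 = -20.000.
Eyepiece angular magnification (image at infinity): M_eye = D/f_e = 30/4 = 7.500.
Overall M = m_obj x M_eye = (-20.000)(7.500) = -150.00.
|M| = 150.00.

150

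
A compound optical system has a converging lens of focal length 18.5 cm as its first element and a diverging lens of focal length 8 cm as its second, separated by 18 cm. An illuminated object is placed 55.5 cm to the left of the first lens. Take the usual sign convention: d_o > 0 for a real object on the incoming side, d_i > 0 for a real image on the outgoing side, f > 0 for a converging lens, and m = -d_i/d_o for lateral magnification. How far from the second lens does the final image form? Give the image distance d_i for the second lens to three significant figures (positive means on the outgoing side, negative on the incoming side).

-44.6 cm

First lens: d_i1 = 1/(1/18.5 - 1/55.5) = 27.750 cm.
This image would form 27.750 cm past lens 1, i.e. 9.750 cm beyond lens 2, so it is a virtual object for lens 2: d_o2 = 18 - 27.750 = -9.750 cm.
Second lens: d_i2 = 1/(1/(-8) - 1/(-9.750)) = -44.571 cm.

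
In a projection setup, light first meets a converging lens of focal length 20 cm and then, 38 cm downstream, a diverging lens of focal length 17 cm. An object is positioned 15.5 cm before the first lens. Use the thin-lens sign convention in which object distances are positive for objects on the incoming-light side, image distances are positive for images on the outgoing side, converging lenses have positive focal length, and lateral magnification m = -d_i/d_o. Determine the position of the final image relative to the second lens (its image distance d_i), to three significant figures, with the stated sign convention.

First lens: d_i1 = 1/(1/20 - 1/15.5) = -68.889 cm.
The intermediate image is virtual, 68.889 cm to the left of lens 1, so d_o2 = L - d_i1 = 38 - (-68.889) = 106.889 cm.
Second lens: d_i2 = 1/(1/(-17) - 1/(106.889)) = -14.667 cm.

-14.7 cm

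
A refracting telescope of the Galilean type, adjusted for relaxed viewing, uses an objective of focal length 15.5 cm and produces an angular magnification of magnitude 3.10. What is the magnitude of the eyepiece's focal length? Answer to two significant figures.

|M| = f_obj/|f_eye|, so |f_eye| = f_obj/|M| = 15.5/3.1 = 5.000 cm.
(The eyepiece is diverging, so its signed focal length is -5.000 cm.)

5.0 cm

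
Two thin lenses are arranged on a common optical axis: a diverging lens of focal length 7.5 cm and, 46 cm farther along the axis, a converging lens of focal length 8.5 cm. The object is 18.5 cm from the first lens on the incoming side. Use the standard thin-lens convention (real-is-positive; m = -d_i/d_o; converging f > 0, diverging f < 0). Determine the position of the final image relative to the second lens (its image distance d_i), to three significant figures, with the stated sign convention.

10.2 cm

First lens: d_i1 = 1/(1/(-7.5) - 1/18.5) = -5.337 cm.
The intermediate image is virtual, 5.337 cm to the left of lens 1, so d_o2 = L - d_i1 = 46 - (-5.337) = 51.337 cm.
Second lens: d_i2 = 1/(1/8.5 - 1/(51.337)) = 10.187 cm.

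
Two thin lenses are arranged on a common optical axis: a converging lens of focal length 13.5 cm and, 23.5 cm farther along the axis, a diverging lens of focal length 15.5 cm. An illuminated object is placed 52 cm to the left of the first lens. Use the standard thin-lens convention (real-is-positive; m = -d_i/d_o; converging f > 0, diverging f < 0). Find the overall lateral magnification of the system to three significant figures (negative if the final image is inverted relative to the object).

-0.262

Applying the thin-lens equation to the first lens, 1/13.5 = 1/52 + 1/d_i1, which gives d_i1 = 18.234 cm.
Its lateral magnification is m_1 = -d_i1/d_o1 = -(18.234)/52 = -0.3506.
Object distance for lens 2: d_o2 = 23.5 - 18.234 = 5.266 cm.
Applying the thin-lens equation again with f_2 = -15.5 cm and d_o2 = 5.266 cm gives d_i2 = -3.931 cm.
m_2 = -(-3.931)/(5.266) = 0.7464.
Overall magnification: m = m_1 m_2 = -0.2617.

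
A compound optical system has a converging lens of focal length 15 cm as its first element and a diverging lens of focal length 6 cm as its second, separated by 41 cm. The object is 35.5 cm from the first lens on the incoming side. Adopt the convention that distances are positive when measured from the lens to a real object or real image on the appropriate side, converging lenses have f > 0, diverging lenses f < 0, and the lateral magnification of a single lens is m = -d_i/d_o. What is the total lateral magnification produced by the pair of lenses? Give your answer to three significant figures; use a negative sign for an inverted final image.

Lens 1: 1/d_i1 = 1/f_1 - 1/d_o1 = 1/15 - 1/35.5 = 0.03850 cm^-1, so d_i1 = 25.976 cm.
m_1 = -(25.976)/35.5 = -0.7317.
That image sits 15.024 cm in front of the second lens, so d_o2 = 15.024 cm.
Lens 2: 1/d_i2 = 1/f_2 - 1/d_o2 = 1/(-6) - 1/(15.024) = -0.23323 cm^-1, so d_i2 = -4.288 cm.
m_2 = -(-4.288)/(15.024) = 0.2854.
Total m = m_1 x m_2 = (-0.7317)(0.2854) = -0.2088.

-0.209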